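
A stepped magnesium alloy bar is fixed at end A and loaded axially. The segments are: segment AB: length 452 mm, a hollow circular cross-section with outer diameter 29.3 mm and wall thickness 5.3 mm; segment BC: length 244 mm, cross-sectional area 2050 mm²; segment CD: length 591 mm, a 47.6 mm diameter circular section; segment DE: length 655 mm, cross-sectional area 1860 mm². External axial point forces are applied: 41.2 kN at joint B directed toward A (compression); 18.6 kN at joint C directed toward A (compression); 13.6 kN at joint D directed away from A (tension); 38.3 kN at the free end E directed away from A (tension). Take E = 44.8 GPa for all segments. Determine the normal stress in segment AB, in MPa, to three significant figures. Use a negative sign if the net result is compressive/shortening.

-19.8 MPa

Internal axial forces (sectioning from the free end, tension +): N_DE = 38.3 kN, N_CD = 51.9 kN, N_BC = 33.3 kN, N_AB = -7.9 kN.
A_AB = 399.6 mm².
σ_AB = N_AB/A_AB = -7900/399.6 = -19.77 MPa.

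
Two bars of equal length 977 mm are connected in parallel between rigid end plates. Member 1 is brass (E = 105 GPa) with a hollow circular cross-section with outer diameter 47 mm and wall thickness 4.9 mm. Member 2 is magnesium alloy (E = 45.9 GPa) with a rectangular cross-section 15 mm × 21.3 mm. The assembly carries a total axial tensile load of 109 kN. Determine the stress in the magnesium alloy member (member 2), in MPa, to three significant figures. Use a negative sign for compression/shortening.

60.5 MPa

A_1 = 648.1 mm².
A_2 = 319.5 mm².
Equal strain + equilibrium ⇒ each member carries load in proportion to AE: A₁E₁ = 68050000 N, A₂E₂ = 14670000 N, ΣAE = 82710000 N.
σ₂ = P·E₂/ΣAE = 109000·45900/82710000 = 60.49 MPa.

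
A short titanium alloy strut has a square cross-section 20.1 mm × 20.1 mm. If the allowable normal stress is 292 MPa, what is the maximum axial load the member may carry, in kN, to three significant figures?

118 kN

A = 404 mm².
P_max = σ_allow · A = 292 · 404 = 118000 N = 118 kN.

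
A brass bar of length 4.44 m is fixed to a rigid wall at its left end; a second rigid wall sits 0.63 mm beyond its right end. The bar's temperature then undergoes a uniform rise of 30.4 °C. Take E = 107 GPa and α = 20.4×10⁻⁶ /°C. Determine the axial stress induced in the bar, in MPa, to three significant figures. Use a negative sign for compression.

Free thermal expansion αLΔT = 20.4e-6 · 4440 · 30.4 = 2.754 mm.
The walls engage after the gap closes; constrained expansion = 2.754 − 0.63 = 2.124 mm.
The walls impose strain ε = −(2.124)/4440 = -4.7827e-04; σ = Eε = 107000 · -4.7827e-04 = -51.17 MPa.

-51.2 MPa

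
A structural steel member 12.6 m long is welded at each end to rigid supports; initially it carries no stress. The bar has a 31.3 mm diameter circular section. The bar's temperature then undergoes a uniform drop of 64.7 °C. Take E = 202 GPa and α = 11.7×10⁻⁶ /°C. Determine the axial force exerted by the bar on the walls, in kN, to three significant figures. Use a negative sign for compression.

Free thermal expansion αLΔT = 11.7e-6 · 12600 · -64.7 = -9.538 mm.
The walls impose strain ε = −(-9.538)/12600 = 7.5699e-04; σ = Eε = 202000 · 7.5699e-04 = 152.9 MPa.
Wall reaction R = σ·A = 152.9·769.4 = 117700 N = 117.7 kN.

118 kN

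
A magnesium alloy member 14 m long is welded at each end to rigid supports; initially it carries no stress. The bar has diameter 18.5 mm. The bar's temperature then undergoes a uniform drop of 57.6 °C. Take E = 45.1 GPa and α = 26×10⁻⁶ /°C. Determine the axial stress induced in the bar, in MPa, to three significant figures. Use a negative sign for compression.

67.5 MPa

Free thermal expansion αLΔT = 26e-6 · 14000 · -57.6 = -20.97 mm.
The walls impose strain ε = −(-20.97)/14000 = 1.4976e-03; σ = Eε = 45100 · 1.4976e-03 = 67.54 MPa.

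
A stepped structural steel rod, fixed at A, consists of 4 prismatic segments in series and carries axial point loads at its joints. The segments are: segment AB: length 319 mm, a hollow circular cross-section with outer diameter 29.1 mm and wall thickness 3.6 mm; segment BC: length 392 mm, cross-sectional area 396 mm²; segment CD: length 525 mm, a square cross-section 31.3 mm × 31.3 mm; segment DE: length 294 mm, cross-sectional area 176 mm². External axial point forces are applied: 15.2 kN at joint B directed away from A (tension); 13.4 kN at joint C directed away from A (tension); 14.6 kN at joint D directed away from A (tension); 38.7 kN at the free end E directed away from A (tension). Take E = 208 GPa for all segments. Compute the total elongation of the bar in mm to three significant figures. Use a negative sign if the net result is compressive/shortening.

Internal axial forces (sectioning from the free end, tension +): N_DE = 38.7 kN, N_CD = 53.3 kN, N_BC = 66.7 kN, N_AB = 81.9 kN.
A_AB = 288.4 mm².
A_CD = 979.7 mm².
δ_AB = 81900·319/(288.4·208000) = 0.4355 mm
δ_BC = 66700·392/(396·208000) = 0.3174 mm
δ_CD = 53300·525/(979.7·208000) = 0.1373 mm
δ_DE = 38700·294/(176·208000) = 0.3108 mm
δ = Σδ_i = 1.201 mm.

1.20 mm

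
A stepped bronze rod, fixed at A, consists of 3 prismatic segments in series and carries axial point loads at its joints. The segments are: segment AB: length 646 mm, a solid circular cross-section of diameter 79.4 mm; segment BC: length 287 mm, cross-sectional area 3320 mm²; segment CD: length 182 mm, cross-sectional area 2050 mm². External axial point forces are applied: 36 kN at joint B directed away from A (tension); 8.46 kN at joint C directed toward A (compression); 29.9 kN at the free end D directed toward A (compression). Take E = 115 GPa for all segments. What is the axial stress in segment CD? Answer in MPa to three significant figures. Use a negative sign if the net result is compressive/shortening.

-14.6 MPa

Internal axial forces (sectioning from the free end, tension +): N_CD = -29.9 kN, N_BC = -38.36 kN, N_AB = -2.36 kN.
σ_CD = N_CD/A_CD = -29900/2050 = -14.59 MPa.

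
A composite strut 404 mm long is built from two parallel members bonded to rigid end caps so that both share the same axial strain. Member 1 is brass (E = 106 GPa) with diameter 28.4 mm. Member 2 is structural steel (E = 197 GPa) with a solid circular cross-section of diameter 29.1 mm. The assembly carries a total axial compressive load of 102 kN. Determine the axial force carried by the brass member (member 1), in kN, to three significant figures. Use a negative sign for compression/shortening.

-34.6 kN

A_1 = 633.5 mm².
A_2 = 665.1 mm².
Equal strain + equilibrium ⇒ each member carries load in proportion to AE: A₁E₁ = 67150000 N, A₂E₂ = 131000000 N, ΣAE = 198200000 N.
F₁ = P·A₁E₁/ΣAE = -102000·67150000/198200000 = -34560 N.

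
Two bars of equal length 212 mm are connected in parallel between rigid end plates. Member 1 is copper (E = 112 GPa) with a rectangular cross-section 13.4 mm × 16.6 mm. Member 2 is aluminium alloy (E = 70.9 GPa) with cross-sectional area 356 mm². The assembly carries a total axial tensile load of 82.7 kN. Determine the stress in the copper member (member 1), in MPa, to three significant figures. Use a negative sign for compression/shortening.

185 MPa

A_1 = 222.4 mm².
Equal strain + equilibrium ⇒ each member carries load in proportion to AE: A₁E₁ = 24910000 N, A₂E₂ = 25240000 N, ΣAE = 50150000 N.
σ₁ = P·E₁/ΣAE = 82700·112000/50150000 = 184.7 MPa.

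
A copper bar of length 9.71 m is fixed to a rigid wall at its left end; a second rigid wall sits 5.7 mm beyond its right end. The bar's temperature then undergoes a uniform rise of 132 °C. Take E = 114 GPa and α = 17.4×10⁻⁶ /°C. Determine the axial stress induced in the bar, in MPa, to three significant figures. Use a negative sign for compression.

Free thermal expansion αLΔT = 17.4e-6 · 9710 · 132 = 22.3 mm.
The walls engage after the gap closes; constrained expansion = 22.3 − 5.7 = 16.6 mm.
The walls impose strain ε = −(16.6)/9710 = -1.7098e-03; σ = Eε = 114000 · -1.7098e-03 = -194.9 MPa.

-195 MPa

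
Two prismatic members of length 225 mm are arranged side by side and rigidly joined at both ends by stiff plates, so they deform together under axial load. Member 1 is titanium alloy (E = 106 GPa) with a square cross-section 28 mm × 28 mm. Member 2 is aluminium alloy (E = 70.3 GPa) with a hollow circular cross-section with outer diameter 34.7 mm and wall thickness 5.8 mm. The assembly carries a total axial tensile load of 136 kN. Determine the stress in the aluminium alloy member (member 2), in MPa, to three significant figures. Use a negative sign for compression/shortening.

79.6 MPa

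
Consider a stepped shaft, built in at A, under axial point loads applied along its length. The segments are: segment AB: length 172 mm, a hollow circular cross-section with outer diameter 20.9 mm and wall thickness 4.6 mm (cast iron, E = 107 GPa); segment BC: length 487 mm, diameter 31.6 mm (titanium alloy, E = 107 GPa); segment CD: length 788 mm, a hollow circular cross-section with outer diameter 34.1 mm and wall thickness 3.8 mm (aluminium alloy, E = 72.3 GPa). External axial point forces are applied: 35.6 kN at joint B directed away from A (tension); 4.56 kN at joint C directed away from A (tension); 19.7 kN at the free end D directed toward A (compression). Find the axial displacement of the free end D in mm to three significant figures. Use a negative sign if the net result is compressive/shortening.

-0.542 mm

Internal axial forces (sectioning from the free end, tension +): N_CD = -19.7 kN, N_BC = -15.14 kN, N_AB = 20.46 kN.
A_AB = 235.6 mm².
A_BC = 784.3 mm².
A_CD = 361.7 mm².
δ_AB = 20460·172/(235.6·107000) = 0.1396 mm
δ_BC = -15140·487/(784.3·107000) = -0.08786 mm
δ_CD = -19700·788/(361.7·72300) = -0.5936 mm
δ = Σδ_i = -0.5418 mm.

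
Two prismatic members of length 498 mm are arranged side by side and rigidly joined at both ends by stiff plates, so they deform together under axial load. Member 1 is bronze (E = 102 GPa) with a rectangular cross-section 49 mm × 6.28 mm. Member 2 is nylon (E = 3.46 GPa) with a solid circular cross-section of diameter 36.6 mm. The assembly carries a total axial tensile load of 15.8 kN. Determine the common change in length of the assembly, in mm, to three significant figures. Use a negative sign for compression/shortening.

0.225 mm

A_1 = 307.7 mm².
A_2 = 1052 mm².
Equal strain + equilibrium ⇒ each member carries load in proportion to AE: A₁E₁ = 31390000 N, A₂E₂ = 3640000 N, ΣAE = 35030000 N.
δ = PL/ΣAE = 15800·498/35030000 = 0.2246 mm.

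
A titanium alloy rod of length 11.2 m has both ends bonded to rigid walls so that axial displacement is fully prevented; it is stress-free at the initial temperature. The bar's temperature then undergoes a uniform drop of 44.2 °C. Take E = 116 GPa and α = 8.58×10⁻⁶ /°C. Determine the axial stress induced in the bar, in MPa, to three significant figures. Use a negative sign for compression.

Free thermal expansion αLΔT = 8.58e-6 · 11200 · -44.2 = -4.247 mm.
The walls impose strain ε = −(-4.247)/11200 = 3.7924e-04; σ = Eε = 116000 · 3.7924e-04 = 43.99 MPa.

44.0 MPa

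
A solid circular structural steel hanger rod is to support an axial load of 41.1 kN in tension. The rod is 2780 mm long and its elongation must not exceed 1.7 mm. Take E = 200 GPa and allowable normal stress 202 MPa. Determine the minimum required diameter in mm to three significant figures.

20.7 mm

Required area A ≥ P/σ_allow = 41100/202 = 203.5 mm².
For a solid circular section, d ≥ √(4A/π) = 16.1 mm.
Elongation limit: A ≥ PL/(Eδ_allow) = 41100·2780/(200000·1.7) = 336.1 mm² ⇒ d ≥ 20.69 mm.
The elongation limit governs.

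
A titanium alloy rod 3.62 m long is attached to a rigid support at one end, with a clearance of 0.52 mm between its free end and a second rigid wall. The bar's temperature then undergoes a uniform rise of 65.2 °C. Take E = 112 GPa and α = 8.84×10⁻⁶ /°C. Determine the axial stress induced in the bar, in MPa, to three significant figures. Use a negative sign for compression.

Free thermal expansion αLΔT = 8.84e-6 · 3620 · 65.2 = 2.086 mm.
The walls engage after the gap closes; constrained expansion = 2.086 − 0.52 = 1.566 mm.
The walls impose strain ε = −(1.566)/3620 = -4.3272e-04; σ = Eε = 112000 · -4.3272e-04 = -48.46 MPa.

-48.5 MPa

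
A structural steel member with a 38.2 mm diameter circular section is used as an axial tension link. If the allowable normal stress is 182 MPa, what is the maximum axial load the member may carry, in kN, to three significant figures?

209 kN

A = 1146 mm².
P_max = σ_allow · A = 182 · 1146 = 208600 N = 208.6 kN.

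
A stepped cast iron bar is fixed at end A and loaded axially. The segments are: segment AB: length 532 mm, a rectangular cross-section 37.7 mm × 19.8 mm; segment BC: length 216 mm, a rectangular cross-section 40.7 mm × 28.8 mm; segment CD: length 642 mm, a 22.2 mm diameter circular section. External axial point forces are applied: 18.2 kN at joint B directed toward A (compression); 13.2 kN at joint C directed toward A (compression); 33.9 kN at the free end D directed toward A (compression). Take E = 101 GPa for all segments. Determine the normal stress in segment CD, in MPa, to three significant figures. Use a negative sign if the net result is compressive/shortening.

-87.6 MPa

Internal axial forces (sectioning from the free end, tension +): N_CD = -33.9 kN, N_BC = -47.1 kN, N_AB = -65.3 kN.
A_CD = 387.1 mm².
σ_CD = N_CD/A_CD = -33900/387.1 = -87.58 MPa.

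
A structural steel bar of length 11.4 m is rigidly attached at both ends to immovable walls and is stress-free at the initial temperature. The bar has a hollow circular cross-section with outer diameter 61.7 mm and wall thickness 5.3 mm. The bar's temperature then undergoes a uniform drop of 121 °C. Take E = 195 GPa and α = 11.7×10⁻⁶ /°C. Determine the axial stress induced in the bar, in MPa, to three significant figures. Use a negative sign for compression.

Free thermal expansion αLΔT = 11.7e-6 · 11400 · -121 = -16.14 mm.
The walls impose strain ε = −(-16.14)/11400 = 1.4157e-03; σ = Eε = 195000 · 1.4157e-03 = 276.1 MPa.

276 MPa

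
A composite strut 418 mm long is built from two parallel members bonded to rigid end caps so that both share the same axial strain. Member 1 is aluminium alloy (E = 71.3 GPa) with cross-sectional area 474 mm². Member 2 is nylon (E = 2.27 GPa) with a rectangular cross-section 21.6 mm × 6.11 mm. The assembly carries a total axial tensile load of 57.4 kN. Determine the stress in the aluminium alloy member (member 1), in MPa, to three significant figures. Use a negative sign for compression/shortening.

120 MPa

A_2 = 132 mm².
Equal strain + equilibrium ⇒ each member carries load in proportion to AE: A₁E₁ = 33800000 N, A₂E₂ = 299600 N, ΣAE = 34100000 N.
σ₁ = P·E₁/ΣAE = 57400·71300/34100000 = 120 MPa.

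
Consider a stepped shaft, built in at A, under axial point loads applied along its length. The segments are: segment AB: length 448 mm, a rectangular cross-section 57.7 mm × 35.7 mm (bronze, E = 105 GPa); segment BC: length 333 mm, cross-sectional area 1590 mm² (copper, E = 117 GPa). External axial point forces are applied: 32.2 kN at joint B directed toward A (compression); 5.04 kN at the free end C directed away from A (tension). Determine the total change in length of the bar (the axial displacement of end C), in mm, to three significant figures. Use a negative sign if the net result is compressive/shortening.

Internal axial forces (sectioning from the free end, tension +): N_BC = 5.04 kN, N_AB = -27.16 kN.
A_AB = 2060 mm².
δ_AB = -27160·448/(2060·105000) = -0.05626 mm
δ_BC = 5040·333/(1590·117000) = 0.009022 mm
δ = Σδ_i = -0.04723 mm.

-0.0472 mm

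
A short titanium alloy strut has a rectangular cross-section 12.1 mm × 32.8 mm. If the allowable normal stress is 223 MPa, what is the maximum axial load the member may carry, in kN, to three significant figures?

88.5 kN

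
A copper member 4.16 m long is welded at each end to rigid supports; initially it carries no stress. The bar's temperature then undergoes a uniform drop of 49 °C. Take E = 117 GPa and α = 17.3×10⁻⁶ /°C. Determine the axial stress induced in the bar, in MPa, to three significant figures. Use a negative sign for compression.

99.2 MPa

Free thermal expansion αLΔT = 17.3e-6 · 4160 · -49 = -3.526 mm.
The walls impose strain ε = −(-3.526)/4160 = 8.4770e-04; σ = Eε = 117000 · 8.4770e-04 = 99.18 MPa.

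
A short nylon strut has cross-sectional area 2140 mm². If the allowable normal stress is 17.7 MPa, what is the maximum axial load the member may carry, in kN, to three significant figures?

P_max = σ_allow · A = 17.7 · 2140 = 37880 N = 37.88 kN.

37.9 kN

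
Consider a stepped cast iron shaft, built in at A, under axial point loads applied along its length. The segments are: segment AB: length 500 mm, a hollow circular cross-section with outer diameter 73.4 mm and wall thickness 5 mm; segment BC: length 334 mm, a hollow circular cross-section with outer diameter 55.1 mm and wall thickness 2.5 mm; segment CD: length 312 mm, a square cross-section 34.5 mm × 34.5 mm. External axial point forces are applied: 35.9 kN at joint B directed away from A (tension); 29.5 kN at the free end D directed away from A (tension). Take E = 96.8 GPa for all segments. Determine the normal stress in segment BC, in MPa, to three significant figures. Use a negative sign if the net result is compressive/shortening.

71.4 MPa

Internal axial forces (sectioning from the free end, tension +): N_CD = 29.5 kN, N_BC = 29.5 kN, N_AB = 65.4 kN.
A_BC = 413.1 mm².
σ_BC = N_BC/A_BC = 29500/413.1 = 71.41 MPa.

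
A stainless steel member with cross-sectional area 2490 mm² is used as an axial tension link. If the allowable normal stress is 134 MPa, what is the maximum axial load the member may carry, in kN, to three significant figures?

P_max = σ_allow · A = 134 · 2490 = 333700 N = 333.7 kN.

334 kN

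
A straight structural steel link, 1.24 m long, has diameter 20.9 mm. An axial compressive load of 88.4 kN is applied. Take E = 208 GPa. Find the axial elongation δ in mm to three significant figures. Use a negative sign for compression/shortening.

A = 343.1 mm².
δ_mech = NL/(AE) = -88400·1240/(343.1·208000) = -1.536 mm.

-1.54 mm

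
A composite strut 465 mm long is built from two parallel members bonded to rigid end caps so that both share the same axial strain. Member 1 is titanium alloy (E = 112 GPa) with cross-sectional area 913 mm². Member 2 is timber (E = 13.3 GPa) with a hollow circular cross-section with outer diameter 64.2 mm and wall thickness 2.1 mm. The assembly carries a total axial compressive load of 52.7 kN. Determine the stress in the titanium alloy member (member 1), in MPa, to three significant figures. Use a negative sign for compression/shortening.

-54.8 MPa

A_2 = 409.7 mm².
Equal strain + equilibrium ⇒ each member carries load in proportion to AE: A₁E₁ = 102300000 N, A₂E₂ = 5449000 N, ΣAE = 107700000 N.
σ₁ = P·E₁/ΣAE = -52700·112000/107700000 = -54.8 MPa.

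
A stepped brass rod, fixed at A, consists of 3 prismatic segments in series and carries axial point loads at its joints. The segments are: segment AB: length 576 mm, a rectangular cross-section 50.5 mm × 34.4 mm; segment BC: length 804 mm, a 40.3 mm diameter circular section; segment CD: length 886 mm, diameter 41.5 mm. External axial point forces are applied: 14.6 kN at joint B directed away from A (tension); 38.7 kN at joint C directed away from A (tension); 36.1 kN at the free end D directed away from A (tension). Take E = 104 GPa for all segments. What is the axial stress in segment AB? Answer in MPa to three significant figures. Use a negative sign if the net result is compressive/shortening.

51.5 MPa

Internal axial forces (sectioning from the free end, tension +): N_CD = 36.1 kN, N_BC = 74.8 kN, N_AB = 89.4 kN.
A_AB = 1737 mm².
σ_AB = N_AB/A_AB = 89400/1737 = 51.46 MPa.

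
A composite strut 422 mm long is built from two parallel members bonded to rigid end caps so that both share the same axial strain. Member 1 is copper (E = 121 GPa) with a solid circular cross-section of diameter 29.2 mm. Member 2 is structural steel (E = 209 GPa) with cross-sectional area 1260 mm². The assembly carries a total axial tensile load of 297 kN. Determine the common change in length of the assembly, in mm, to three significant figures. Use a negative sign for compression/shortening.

0.364 mm

A_1 = 669.7 mm².
Equal strain + equilibrium ⇒ each member carries load in proportion to AE: A₁E₁ = 81030000 N, A₂E₂ = 263300000 N, ΣAE = 344400000 N.
δ = PL/ΣAE = 297000·422/344400000 = 0.364 mm.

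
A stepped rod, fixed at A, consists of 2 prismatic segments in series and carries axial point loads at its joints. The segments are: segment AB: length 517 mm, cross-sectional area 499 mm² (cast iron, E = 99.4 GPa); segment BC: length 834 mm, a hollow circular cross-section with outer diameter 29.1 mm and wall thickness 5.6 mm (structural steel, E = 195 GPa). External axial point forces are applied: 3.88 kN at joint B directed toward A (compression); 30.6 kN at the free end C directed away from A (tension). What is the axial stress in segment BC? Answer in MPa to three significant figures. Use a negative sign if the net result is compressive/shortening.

Internal axial forces (sectioning from the free end, tension +): N_BC = 30.6 kN, N_AB = 26.72 kN.
A_BC = 413.4 mm².
σ_BC = N_BC/A_BC = 30600/413.4 = 74.01 MPa.

74.0 MPa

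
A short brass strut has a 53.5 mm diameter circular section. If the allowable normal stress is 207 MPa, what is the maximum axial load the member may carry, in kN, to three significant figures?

A = 2248 mm².
P_max = σ_allow · A = 207 · 2248 = 465300 N = 465.3 kN.

465 kN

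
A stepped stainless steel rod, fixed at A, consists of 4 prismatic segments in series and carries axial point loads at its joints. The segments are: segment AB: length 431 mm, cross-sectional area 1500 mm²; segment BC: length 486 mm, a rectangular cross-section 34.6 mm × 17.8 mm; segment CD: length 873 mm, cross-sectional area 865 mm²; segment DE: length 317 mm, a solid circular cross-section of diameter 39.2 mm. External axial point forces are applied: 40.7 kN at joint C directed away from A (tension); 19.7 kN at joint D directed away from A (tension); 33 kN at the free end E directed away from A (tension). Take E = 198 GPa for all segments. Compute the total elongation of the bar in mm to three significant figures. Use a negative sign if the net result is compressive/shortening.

0.820 mm

Internal axial forces (sectioning from the free end, tension +): N_DE = 33 kN, N_CD = 52.7 kN, N_BC = 93.4 kN, N_AB = 93.4 kN.
A_BC = 615.9 mm².
A_DE = 1207 mm².
δ_AB = 93400·431/(1500·198000) = 0.1355 mm
δ_BC = 93400·486/(615.9·198000) = 0.3722 mm
δ_CD = 52700·873/(865·198000) = 0.2686 mm
δ_DE = 33000·317/(1207·198000) = 0.04378 mm
δ = Σδ_i = 0.8202 mm.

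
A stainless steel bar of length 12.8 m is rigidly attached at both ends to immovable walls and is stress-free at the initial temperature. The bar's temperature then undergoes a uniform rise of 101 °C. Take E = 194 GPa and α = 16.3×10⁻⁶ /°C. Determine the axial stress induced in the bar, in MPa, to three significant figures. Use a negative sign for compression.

-319 MPa

Free thermal expansion αLΔT = 16.3e-6 · 12800 · 101 = 21.07 mm.
The walls impose strain ε = −(21.07)/12800 = -1.6463e-03; σ = Eε = 194000 · -1.6463e-03 = -319.4 MPa.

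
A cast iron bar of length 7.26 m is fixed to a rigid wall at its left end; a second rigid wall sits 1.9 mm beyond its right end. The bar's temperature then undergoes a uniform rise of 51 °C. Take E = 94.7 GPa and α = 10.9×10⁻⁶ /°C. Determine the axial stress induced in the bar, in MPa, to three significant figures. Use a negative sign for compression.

Free thermal expansion αLΔT = 10.9e-6 · 7260 · 51 = 4.036 mm.
The walls engage after the gap closes; constrained expansion = 4.036 − 1.9 = 2.136 mm.
The walls impose strain ε = −(2.136)/7260 = -2.9419e-04; σ = Eε = 94700 · -2.9419e-04 = -27.86 MPa.

-27.9 MPa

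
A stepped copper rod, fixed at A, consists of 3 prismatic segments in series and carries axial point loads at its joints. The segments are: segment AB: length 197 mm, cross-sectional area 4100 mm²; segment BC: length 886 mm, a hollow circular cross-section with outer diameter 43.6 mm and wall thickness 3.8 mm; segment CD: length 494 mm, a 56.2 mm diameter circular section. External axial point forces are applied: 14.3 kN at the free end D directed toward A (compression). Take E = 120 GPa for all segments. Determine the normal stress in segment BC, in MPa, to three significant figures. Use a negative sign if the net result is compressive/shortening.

-30.1 MPa

Internal axial forces (sectioning from the free end, tension +): N_CD = -14.3 kN, N_BC = -14.3 kN, N_AB = -14.3 kN.
A_BC = 475.1 mm².
σ_BC = N_BC/A_BC = -14300/475.1 = -30.1 MPa.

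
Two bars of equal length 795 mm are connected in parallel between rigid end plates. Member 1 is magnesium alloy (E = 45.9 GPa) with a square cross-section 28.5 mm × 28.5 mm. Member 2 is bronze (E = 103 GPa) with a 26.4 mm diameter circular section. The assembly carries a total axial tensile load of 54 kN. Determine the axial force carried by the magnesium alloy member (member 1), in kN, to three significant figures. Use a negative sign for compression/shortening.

21.5 kN

A_1 = 812.2 mm².
A_2 = 547.4 mm².
Equal strain + equilibrium ⇒ each member carries load in proportion to AE: A₁E₁ = 37280000 N, A₂E₂ = 56380000 N, ΣAE = 93660000 N.
F₁ = P·A₁E₁/ΣAE = 54000·37280000/93660000 = 21490 N.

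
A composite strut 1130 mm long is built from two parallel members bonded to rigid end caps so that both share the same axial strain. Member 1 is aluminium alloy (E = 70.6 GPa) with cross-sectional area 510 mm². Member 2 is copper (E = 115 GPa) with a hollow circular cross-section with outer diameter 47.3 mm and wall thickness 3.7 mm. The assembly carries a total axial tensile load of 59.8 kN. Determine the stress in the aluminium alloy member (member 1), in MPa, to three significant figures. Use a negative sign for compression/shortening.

A_2 = 506.8 mm².
Equal strain + equilibrium ⇒ each member carries load in proportion to AE: A₁E₁ = 36010000 N, A₂E₂ = 58280000 N, ΣAE = 94290000 N.
σ₁ = P·E₁/ΣAE = 59800·70600/94290000 = 44.78 MPa.

44.8 MPa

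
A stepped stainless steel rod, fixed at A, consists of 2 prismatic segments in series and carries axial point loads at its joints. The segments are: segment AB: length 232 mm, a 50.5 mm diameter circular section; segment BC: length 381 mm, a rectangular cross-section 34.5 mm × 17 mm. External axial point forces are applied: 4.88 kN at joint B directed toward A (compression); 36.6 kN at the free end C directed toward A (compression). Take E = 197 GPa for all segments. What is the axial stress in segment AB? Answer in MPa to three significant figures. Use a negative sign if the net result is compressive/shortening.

Internal axial forces (sectioning from the free end, tension +): N_BC = -36.6 kN, N_AB = -41.48 kN.
A_AB = 2003 mm².
σ_AB = N_AB/A_AB = -41480/2003 = -20.71 MPa.

-20.7 MPa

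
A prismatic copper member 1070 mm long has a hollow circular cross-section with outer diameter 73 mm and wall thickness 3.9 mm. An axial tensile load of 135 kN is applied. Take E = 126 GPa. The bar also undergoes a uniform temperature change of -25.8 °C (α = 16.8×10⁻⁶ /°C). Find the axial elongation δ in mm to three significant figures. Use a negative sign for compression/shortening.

A = 846.6 mm².
δ_mech = NL/(AE) = 135000·1070/(846.6·126000) = 1.354 mm.
δ_thermal = αLΔT = 16.8e-6·1070·-25.8 = -0.4638 mm.
δ = δ_mech + δ_thermal = 0.8903 mm.

0.890 mm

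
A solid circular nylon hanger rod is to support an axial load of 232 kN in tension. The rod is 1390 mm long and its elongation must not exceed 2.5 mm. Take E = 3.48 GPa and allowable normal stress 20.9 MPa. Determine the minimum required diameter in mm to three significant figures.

217 mm

Required area A ≥ P/σ_allow = 232000/20.9 = 11100 mm².
For a solid circular section, d ≥ √(4A/π) = 118.9 mm.
Elongation limit: A ≥ PL/(Eδ_allow) = 232000·1390/(3480·2.5) = 37070 mm² ⇒ d ≥ 217.2 mm.
The elongation limit governs.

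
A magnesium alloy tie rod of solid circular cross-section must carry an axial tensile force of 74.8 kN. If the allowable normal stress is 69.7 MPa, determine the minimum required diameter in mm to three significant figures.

Required area A ≥ P/σ_allow = 74800/69.7 = 1073 mm².
For a solid circular section, d ≥ √(4A/π) = 36.96 mm.

37.0 mm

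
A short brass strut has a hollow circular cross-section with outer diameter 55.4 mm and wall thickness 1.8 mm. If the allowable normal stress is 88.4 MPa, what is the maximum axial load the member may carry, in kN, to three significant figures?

26.8 kN

A = 303.1 mm².
P_max = σ_allow · A = 88.4 · 303.1 = 26790 N = 26.79 kN.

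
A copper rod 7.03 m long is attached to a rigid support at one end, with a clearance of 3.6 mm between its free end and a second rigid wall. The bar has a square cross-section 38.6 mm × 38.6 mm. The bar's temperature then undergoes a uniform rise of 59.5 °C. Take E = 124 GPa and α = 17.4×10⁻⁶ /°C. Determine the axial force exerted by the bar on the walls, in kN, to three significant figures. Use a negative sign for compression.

Free thermal expansion αLΔT = 17.4e-6 · 7030 · 59.5 = 7.278 mm.
The walls engage after the gap closes; constrained expansion = 7.278 − 3.6 = 3.678 mm.
The walls impose strain ε = −(3.678)/7030 = -5.2321e-04; σ = Eε = 124000 · -5.2321e-04 = -64.88 MPa.
Wall reaction R = σ·A = -64.88·1490 = -96670 N = -96.67 kN.

-96.7 kN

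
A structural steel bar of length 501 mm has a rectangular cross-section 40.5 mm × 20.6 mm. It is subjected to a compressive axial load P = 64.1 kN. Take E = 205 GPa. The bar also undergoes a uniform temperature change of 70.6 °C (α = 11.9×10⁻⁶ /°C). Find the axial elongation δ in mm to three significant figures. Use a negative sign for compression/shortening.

0.233 mm

A = 834.3 mm².
δ_mech = NL/(AE) = -64100·501/(834.3·205000) = -0.1878 mm.
δ_thermal = αLΔT = 11.9e-6·501·70.6 = 0.4209 mm.
δ = δ_mech + δ_thermal = 0.2331 mm.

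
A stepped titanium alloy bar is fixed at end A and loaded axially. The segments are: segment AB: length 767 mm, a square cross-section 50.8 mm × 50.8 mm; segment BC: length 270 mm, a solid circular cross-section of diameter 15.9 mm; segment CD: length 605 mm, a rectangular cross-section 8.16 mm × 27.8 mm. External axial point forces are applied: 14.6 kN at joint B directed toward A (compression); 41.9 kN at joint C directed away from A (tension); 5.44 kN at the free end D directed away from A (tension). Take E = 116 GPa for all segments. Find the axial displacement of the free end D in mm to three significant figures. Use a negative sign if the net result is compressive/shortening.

0.764 mm

Internal axial forces (sectioning from the free end, tension +): N_CD = 5.44 kN, N_BC = 47.34 kN, N_AB = 32.74 kN.
A_AB = 2581 mm².
A_BC = 198.6 mm².
A_CD = 226.8 mm².
δ_AB = 32740·767/(2581·116000) = 0.08389 mm
δ_BC = 47340·270/(198.6·116000) = 0.5549 mm
δ_CD = 5440·605/(226.8·116000) = 0.1251 mm
δ = Σδ_i = 0.7639 mm.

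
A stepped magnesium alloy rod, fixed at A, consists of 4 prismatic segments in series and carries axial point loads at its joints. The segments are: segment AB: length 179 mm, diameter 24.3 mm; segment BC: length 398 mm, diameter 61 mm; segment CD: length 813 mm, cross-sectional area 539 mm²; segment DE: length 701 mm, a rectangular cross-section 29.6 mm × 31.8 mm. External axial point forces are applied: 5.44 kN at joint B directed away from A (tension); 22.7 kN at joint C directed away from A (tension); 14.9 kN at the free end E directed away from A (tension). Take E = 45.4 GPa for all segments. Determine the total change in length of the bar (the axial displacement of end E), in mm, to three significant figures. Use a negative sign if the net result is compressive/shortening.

1.22 mm

Internal axial forces (sectioning from the free end, tension +): N_DE = 14.9 kN, N_CD = 14.9 kN, N_BC = 37.6 kN, N_AB = 43.04 kN.
A_AB = 463.8 mm².
A_BC = 2922 mm².
A_DE = 941.3 mm².
δ_AB = 43040·179/(463.8·45400) = 0.3659 mm
δ_BC = 37600·398/(2922·45400) = 0.1128 mm
δ_CD = 14900·813/(539·45400) = 0.495 mm
δ_DE = 14900·701/(941.3·45400) = 0.2444 mm
δ = Σδ_i = 1.218 mm.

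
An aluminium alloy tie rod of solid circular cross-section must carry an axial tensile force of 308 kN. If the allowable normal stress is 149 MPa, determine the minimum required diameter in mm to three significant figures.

51.3 mm

Required area A ≥ P/σ_allow = 308000/149 = 2067 mm².
For a solid circular section, d ≥ √(4A/π) = 51.3 mm.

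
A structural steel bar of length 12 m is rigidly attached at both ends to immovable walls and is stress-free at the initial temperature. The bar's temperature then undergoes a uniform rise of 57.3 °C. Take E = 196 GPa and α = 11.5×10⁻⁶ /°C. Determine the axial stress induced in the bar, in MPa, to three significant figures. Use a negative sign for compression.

Free thermal expansion αLΔT = 11.5e-6 · 12000 · 57.3 = 7.907 mm.
The walls impose strain ε = −(7.907)/12000 = -6.5895e-04; σ = Eε = 196000 · -6.5895e-04 = -129.2 MPa.

-129 MPa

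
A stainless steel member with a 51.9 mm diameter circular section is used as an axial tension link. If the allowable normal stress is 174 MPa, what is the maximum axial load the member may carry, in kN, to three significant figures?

A = 2116 mm².
P_max = σ_allow · A = 174 · 2116 = 368100 N = 368.1 kN.

368 kN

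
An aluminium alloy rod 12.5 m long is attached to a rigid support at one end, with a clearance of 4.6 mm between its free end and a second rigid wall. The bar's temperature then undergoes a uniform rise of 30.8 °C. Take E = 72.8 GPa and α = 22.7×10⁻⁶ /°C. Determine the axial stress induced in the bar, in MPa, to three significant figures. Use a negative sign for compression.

-24.1 MPa

Free thermal expansion αLΔT = 22.7e-6 · 12500 · 30.8 = 8.739 mm.
The walls engage after the gap closes; constrained expansion = 8.739 − 4.6 = 4.139 mm.
The walls impose strain ε = −(4.139)/12500 = -3.3116e-04; σ = Eε = 72800 · -3.3116e-04 = -24.11 MPa.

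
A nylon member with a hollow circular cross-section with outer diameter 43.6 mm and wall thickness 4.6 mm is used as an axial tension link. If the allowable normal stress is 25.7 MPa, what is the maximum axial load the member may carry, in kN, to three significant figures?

14.5 kN

A = 563.6 mm².
P_max = σ_allow · A = 25.7 · 563.6 = 14480 N = 14.48 kN.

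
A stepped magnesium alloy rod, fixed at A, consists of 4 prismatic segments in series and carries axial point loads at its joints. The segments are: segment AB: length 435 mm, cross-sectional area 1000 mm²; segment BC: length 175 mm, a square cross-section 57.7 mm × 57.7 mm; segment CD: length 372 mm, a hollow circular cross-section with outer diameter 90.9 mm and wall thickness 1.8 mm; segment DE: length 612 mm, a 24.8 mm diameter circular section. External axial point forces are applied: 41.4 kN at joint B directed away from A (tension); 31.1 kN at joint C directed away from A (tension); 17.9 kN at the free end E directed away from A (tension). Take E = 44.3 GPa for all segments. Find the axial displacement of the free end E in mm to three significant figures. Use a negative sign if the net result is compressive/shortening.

1.76 mm

Internal axial forces (sectioning from the free end, tension +): N_DE = 17.9 kN, N_CD = 17.9 kN, N_BC = 49 kN, N_AB = 90.4 kN.
A_BC = 3329 mm².
A_CD = 503.8 mm².
A_DE = 483.1 mm².
δ_AB = 90400·435/(1000·44300) = 0.8877 mm
δ_BC = 49000·175/(3329·44300) = 0.05814 mm
δ_CD = 17900·372/(503.8·44300) = 0.2983 mm
δ_DE = 17900·612/(483.1·44300) = 0.5119 mm
δ = Σδ_i = 1.756 mm.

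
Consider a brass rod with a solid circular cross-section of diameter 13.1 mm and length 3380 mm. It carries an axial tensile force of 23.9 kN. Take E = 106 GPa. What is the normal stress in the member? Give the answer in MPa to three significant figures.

A = 134.8 mm².
σ = N/A = 23900/134.8 = 177.3 MPa.

177 MPa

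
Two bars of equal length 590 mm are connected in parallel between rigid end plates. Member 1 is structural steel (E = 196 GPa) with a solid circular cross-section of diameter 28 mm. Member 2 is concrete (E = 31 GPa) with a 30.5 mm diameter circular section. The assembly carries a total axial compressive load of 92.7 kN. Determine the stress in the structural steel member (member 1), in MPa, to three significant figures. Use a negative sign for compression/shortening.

-127 MPa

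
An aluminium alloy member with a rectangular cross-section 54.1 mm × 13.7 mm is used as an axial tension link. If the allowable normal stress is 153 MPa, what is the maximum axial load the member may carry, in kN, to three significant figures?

A = 741.2 mm².
P_max = σ_allow · A = 153 · 741.2 = 113400 N = 113.4 kN.

113 kN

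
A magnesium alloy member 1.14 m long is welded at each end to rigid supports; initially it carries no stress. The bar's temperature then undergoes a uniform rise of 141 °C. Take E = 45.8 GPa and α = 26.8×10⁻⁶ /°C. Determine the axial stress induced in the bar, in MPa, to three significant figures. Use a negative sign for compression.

Free thermal expansion αLΔT = 26.8e-6 · 1140 · 141 = 4.308 mm.
The walls impose strain ε = −(4.308)/1140 = -3.7788e-03; σ = Eε = 45800 · -3.7788e-03 = -173.1 MPa.

-173 MPa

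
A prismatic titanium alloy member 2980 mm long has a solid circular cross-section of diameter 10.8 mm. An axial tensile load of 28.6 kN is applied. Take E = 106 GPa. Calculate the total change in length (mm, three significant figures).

8.78 mm

A = 91.61 mm².
δ_mech = NL/(AE) = 28600·2980/(91.61·106000) = 8.777 mm.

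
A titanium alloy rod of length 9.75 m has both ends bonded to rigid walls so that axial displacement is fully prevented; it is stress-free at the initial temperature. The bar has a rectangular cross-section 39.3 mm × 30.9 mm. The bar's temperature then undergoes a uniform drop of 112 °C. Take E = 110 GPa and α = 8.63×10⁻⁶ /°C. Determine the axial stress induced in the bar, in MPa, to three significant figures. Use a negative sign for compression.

106 MPa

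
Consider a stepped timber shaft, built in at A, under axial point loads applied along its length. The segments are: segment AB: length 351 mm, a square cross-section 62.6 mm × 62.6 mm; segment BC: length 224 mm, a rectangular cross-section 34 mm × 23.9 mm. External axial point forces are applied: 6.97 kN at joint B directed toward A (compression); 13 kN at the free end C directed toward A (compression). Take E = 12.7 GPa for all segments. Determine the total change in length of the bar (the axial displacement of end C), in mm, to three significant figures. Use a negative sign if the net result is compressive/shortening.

Internal axial forces (sectioning from the free end, tension +): N_BC = -13 kN, N_AB = -19.97 kN.
A_AB = 3919 mm².
A_BC = 812.6 mm².
δ_AB = -19970·351/(3919·12700) = -0.1408 mm
δ_BC = -13000·224/(812.6·12700) = -0.2822 mm
δ = Σδ_i = -0.423 mm.

-0.423 mm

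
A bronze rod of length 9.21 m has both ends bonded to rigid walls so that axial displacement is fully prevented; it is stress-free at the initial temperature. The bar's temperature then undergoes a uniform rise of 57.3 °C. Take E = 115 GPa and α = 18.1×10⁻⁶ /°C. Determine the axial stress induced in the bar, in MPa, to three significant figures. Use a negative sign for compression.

Free thermal expansion αLΔT = 18.1e-6 · 9210 · 57.3 = 9.552 mm.
The walls impose strain ε = −(9.552)/9210 = -1.0371e-03; σ = Eε = 115000 · -1.0371e-03 = -119.3 MPa.

-119 MPa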